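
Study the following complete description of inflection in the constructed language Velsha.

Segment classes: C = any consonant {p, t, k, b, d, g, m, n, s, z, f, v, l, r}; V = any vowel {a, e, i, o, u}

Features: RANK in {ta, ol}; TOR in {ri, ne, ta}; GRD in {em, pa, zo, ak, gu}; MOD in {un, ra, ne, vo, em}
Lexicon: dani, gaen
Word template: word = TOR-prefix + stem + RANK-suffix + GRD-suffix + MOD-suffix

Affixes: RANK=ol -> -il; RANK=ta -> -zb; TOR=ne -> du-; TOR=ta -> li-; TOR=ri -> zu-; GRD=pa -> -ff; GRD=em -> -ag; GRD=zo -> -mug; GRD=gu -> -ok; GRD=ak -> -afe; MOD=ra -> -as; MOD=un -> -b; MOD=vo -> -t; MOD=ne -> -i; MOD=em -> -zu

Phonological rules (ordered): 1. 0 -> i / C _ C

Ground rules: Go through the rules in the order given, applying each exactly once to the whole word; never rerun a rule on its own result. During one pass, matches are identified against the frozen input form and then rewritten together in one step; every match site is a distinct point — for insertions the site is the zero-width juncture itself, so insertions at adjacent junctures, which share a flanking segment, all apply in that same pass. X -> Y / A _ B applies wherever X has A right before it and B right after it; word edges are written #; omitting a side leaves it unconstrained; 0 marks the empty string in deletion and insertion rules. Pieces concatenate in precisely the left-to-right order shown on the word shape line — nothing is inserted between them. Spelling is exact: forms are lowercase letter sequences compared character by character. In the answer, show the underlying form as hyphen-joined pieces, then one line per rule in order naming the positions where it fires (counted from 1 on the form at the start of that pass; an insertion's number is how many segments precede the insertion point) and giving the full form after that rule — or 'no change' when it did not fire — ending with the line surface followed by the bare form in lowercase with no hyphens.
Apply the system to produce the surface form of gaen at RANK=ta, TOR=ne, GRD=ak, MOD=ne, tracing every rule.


underlying: du-gaen-zb-afe-i
1. 0 -> i / C _ C: inserts after position(s) 6, 7: dugaenizibafei
surface: dugaenizibafei


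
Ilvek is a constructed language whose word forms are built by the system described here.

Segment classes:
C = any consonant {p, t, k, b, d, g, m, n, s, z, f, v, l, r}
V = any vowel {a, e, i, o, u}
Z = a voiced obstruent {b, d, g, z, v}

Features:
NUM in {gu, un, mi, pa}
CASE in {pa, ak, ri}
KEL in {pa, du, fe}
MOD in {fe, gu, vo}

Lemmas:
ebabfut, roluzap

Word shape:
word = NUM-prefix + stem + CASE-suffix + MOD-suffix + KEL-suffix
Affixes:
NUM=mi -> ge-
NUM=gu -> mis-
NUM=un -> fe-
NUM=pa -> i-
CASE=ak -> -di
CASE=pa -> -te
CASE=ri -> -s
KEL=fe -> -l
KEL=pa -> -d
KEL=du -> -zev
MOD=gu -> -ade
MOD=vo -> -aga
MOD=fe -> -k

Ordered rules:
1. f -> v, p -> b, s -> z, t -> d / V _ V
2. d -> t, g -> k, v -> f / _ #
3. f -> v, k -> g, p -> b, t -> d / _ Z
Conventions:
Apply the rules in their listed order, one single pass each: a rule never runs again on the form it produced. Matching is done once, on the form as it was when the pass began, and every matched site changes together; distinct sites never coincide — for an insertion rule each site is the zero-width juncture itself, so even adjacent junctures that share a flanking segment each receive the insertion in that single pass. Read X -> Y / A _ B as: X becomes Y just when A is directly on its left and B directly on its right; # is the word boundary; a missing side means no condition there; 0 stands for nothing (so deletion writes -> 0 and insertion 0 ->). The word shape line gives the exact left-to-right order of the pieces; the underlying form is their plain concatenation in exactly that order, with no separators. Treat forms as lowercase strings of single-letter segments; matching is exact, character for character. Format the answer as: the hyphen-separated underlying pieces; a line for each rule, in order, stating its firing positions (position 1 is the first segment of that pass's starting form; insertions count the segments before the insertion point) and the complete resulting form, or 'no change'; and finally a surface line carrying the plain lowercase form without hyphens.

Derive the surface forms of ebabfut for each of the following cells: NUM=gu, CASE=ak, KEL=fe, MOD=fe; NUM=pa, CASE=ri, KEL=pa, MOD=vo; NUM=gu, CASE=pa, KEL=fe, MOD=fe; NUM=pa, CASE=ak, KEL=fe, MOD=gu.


cell NUM=gu, CASE=ak, KEL=fe, MOD=fe:
underlying: mis-ebabfut-di-k-l
1. f -> v, p -> b, s -> z, t -> d / V _ V: fires at position(s) 3: mizebabfutdikl
2. d -> t, g -> k, v -> f / _ #: no change
3. f -> v, k -> g, p -> b, t -> d / _ Z: fires at position(s) 10: mizebabfuddikl
surface: mizebabfuddikl

cell NUM=pa, CASE=ri, KEL=pa, MOD=vo:
underlying: i-ebabfut-s-aga-d
1. f -> v, p -> b, s -> z, t -> d / V _ V: no change
2. d -> t, g -> k, v -> f / _ #: fires at position(s) 13: iebabfutsagat
3. f -> v, k -> g, p -> b, t -> d / _ Z: no change
surface: iebabfutsagat

cell NUM=gu, CASE=pa, KEL=fe, MOD=fe:
underlying: mis-ebabfut-te-k-l
1. f -> v, p -> b, s -> z, t -> d / V _ V: fires at position(s) 3: mizebabfuttekl
2. d -> t, g -> k, v -> f / _ #: no change
3. f -> v, k -> g, p -> b, t -> d / _ Z: no change
surface: mizebabfuttekl

cell NUM=pa, CASE=ak, KEL=fe, MOD=gu:
underlying: i-ebabfut-di-ade-l
1. f -> v, p -> b, s -> z, t -> d / V _ V: no change
2. d -> t, g -> k, v -> f / _ #: no change
3. f -> v, k -> g, p -> b, t -> d / _ Z: fires at position(s) 8: iebabfuddiadel
surface: iebabfuddiadel


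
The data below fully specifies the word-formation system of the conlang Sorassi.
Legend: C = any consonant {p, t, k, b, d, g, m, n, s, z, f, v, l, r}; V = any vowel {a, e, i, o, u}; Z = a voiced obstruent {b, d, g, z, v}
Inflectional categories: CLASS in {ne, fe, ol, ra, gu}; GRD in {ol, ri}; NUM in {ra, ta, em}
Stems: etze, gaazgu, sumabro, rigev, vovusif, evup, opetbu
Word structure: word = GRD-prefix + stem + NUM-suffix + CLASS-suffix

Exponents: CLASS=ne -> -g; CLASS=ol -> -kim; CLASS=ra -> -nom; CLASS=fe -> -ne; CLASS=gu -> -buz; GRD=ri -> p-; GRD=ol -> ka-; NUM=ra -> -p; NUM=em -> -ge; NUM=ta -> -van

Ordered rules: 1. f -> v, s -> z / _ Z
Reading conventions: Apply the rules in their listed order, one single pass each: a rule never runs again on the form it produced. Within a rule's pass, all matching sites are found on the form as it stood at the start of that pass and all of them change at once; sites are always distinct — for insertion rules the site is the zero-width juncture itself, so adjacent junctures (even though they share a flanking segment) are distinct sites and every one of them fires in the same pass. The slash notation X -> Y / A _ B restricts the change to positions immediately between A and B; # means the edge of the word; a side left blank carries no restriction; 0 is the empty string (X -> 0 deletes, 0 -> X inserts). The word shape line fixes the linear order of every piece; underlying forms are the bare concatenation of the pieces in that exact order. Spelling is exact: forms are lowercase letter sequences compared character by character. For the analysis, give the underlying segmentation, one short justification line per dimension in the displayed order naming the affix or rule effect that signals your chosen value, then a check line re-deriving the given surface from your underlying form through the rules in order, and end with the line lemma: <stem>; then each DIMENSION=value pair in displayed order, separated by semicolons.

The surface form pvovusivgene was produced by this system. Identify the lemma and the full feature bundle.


underlying: p-vovusif-ge-ne
CLASS=fe - signalled by the affix -ne
GRD=ri - signalled by the affix p-
NUM=em - signalled by the affix -ge
check: pvovusifgene -> pvovusivgene
lemma: vovusif; CLASS=fe; GRD=ri; NUM=em


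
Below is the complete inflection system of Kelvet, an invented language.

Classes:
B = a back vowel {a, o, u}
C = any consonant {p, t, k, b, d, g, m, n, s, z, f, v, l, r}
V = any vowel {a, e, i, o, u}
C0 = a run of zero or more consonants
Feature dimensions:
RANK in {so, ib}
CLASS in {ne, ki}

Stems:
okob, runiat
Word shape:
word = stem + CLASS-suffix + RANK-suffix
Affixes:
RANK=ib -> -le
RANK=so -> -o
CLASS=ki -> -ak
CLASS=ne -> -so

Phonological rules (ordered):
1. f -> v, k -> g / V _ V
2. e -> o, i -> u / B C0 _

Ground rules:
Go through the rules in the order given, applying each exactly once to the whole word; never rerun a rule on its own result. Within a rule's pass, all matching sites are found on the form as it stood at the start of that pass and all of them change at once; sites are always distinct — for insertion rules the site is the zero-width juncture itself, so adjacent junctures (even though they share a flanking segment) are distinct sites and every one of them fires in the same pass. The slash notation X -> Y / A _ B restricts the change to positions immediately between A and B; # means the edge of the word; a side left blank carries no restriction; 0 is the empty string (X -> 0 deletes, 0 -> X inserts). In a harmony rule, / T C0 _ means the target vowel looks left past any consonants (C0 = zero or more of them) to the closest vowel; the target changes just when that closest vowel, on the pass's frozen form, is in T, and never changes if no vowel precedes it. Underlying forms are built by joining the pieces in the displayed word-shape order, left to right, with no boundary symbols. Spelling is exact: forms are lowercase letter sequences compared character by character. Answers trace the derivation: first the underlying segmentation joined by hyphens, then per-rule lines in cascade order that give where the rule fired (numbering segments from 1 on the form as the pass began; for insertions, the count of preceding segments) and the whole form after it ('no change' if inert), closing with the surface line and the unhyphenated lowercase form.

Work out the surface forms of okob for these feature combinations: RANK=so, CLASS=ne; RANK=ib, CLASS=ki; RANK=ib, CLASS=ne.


cell RANK=so, CLASS=ne:
underlying: okob-so-o
1. f -> v, k -> g / V _ V: fires at position(s) 2: ogobsoo
2. e -> o, i -> u / B C0 _: no change
surface: ogobsoo

cell RANK=ib, CLASS=ki:
underlying: okob-ak-le
1. f -> v, k -> g / V _ V: fires at position(s) 2: ogobakle
2. e -> o, i -> u / B C0 _: fires at position(s) 8: ogobaklo
surface: ogobaklo

cell RANK=ib, CLASS=ne:
underlying: okob-so-le
1. f -> v, k -> g / V _ V: fires at position(s) 2: ogobsole
2. e -> o, i -> u / B C0 _: fires at position(s) 8: ogobsolo
surface: ogobsolo


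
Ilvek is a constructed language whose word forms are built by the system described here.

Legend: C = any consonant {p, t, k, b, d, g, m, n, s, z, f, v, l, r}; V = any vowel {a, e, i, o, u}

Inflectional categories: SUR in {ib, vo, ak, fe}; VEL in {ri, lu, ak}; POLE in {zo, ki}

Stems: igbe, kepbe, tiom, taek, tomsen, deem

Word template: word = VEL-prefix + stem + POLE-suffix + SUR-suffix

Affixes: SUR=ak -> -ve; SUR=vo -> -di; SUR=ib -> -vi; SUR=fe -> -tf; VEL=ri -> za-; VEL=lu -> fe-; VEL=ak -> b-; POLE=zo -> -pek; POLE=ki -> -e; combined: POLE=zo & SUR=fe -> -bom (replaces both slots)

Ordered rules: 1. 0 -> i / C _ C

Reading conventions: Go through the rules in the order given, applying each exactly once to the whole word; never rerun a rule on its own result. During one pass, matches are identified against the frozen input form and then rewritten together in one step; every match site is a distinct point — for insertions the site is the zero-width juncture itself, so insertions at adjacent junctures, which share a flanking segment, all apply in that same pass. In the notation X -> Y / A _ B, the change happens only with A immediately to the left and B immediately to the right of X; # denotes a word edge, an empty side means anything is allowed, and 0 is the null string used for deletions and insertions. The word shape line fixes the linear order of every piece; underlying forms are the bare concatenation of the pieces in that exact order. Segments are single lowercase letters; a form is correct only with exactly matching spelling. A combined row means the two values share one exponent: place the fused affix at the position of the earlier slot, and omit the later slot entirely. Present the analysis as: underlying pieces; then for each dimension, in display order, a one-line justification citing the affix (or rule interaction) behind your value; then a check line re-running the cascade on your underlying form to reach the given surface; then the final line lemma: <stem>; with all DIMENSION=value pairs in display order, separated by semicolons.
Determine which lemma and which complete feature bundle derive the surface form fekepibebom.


underlying: fe-kepbe-bom
SUR=fe - signalled by the combined affix row
VEL=lu - signalled by the affix fe-
POLE=zo - signalled by the combined affix row
check: fekepbebom -> fekepibebom
lemma: kepbe; SUR=fe; VEL=lu; POLE=zo


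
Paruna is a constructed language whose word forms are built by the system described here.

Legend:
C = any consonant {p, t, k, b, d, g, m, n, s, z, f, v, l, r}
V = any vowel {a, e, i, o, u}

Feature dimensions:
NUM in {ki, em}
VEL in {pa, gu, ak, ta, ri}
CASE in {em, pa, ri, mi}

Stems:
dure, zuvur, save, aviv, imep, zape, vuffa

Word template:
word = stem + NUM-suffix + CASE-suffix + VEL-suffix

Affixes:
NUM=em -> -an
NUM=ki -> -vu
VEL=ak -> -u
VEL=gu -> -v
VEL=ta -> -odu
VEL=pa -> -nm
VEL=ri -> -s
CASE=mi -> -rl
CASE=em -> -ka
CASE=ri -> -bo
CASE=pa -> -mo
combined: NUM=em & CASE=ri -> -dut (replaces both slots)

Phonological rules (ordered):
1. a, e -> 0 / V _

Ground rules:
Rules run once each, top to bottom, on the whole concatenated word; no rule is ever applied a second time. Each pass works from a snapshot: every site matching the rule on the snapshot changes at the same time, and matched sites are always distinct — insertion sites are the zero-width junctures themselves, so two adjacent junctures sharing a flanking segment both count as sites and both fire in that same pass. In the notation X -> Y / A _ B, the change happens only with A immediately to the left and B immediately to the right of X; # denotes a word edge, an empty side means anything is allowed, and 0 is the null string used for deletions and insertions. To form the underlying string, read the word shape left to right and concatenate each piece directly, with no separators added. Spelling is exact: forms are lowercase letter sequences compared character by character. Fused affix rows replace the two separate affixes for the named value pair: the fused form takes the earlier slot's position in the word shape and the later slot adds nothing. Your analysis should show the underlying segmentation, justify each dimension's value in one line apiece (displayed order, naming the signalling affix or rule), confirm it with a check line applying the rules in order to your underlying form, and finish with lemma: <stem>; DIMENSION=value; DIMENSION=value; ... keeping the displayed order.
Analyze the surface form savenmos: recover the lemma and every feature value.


underlying: save-an-mo-s
NUM=em - signalled by the affix -an
VEL=ri - signalled by the affix -s
CASE=pa - signalled by the affix -mo
check: saveanmos -> savenmos
lemma: save; NUM=em; VEL=ri; CASE=pa


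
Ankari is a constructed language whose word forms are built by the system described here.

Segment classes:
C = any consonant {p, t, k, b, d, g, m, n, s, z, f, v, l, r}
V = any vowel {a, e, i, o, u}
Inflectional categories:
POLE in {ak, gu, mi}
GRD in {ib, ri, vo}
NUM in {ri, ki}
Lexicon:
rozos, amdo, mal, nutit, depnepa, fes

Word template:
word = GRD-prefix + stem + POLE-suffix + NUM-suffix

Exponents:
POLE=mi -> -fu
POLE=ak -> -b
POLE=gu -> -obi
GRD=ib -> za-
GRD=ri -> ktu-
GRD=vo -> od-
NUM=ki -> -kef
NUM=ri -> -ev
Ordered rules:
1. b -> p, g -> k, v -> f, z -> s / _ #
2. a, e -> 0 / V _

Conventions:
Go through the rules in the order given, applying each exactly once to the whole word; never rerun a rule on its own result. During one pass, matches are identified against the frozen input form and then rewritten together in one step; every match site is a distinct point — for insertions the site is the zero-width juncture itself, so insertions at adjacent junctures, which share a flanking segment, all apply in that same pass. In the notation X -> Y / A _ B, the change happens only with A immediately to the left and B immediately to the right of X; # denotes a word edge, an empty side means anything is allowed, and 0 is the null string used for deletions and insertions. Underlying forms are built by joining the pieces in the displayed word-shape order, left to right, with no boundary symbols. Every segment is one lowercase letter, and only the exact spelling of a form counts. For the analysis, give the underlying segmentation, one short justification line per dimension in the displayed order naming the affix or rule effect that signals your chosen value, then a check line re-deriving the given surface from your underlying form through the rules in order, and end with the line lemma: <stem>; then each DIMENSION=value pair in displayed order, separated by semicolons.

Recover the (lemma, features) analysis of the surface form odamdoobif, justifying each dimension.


underlying: od-amdo-obi-ev
POLE=gu - signalled by the affix -obi
GRD=vo - signalled by the affix od-
NUM=ri - signalled by the affix -ev
check: odamdoobiev -> odamdoobief -> odamdoobif
lemma: amdo; POLE=gu; GRD=vo; NUM=ri


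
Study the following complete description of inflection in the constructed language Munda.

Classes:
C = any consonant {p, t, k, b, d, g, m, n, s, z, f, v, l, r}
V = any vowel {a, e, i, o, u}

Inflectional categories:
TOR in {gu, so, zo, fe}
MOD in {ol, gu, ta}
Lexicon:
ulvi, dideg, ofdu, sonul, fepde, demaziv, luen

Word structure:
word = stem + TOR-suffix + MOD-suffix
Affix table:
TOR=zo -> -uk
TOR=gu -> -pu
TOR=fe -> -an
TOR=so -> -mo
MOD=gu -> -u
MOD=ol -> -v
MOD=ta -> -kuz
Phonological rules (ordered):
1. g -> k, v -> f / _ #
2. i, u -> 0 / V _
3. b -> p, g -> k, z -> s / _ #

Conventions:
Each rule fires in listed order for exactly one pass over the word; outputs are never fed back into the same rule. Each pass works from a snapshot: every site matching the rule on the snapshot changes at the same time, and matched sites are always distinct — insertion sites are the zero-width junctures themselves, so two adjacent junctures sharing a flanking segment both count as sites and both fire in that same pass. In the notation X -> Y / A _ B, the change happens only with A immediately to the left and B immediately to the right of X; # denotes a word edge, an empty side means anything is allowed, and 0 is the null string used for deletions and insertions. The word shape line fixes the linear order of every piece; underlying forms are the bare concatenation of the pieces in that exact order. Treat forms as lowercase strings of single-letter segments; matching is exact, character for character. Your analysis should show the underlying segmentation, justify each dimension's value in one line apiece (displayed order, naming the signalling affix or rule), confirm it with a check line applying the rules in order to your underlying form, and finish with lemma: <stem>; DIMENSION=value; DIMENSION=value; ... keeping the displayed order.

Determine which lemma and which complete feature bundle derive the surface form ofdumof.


underlying: ofdu-mo-v
TOR=so - signalled by the affix -mo
MOD=ol - signalled by the affix -v
check: ofdumov -> ofdumof -> ofdumof -> ofdumof
lemma: ofdu; TOR=so; MOD=ol


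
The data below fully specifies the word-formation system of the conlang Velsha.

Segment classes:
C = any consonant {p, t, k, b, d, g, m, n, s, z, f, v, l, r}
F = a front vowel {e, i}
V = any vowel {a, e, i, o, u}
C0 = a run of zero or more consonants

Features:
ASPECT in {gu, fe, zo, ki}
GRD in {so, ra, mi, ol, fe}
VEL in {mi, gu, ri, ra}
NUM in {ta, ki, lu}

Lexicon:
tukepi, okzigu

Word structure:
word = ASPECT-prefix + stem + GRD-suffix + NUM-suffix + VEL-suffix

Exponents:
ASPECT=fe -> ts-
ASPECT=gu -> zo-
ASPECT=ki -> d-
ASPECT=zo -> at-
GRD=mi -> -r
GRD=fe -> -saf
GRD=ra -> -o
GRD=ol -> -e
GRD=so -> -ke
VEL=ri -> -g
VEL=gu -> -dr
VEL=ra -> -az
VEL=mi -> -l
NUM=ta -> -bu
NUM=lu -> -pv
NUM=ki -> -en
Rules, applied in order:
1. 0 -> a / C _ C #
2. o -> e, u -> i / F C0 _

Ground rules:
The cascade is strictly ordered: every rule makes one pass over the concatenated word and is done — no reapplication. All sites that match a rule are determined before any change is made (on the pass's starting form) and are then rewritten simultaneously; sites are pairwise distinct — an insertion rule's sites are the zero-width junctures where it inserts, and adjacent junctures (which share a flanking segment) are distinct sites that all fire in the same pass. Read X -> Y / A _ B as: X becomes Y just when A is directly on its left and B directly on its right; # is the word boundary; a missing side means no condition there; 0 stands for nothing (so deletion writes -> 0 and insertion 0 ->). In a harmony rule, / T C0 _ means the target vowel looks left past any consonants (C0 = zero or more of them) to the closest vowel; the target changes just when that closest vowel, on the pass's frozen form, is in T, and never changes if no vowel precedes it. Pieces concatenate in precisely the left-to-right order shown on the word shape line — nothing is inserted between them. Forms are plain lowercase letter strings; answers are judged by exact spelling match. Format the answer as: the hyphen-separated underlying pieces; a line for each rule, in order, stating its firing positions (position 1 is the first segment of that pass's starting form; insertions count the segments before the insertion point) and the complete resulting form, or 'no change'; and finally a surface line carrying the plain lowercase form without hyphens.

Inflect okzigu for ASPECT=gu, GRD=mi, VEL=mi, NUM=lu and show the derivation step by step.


underlying: zo-okzigu-r-pv-l
1. 0 -> a / C _ C #: inserts after position(s) 11: zookzigurpval
2. o -> e, u -> i / F C0 _: fires at position(s) 8: zookzigirpval
surface: zookzigirpval


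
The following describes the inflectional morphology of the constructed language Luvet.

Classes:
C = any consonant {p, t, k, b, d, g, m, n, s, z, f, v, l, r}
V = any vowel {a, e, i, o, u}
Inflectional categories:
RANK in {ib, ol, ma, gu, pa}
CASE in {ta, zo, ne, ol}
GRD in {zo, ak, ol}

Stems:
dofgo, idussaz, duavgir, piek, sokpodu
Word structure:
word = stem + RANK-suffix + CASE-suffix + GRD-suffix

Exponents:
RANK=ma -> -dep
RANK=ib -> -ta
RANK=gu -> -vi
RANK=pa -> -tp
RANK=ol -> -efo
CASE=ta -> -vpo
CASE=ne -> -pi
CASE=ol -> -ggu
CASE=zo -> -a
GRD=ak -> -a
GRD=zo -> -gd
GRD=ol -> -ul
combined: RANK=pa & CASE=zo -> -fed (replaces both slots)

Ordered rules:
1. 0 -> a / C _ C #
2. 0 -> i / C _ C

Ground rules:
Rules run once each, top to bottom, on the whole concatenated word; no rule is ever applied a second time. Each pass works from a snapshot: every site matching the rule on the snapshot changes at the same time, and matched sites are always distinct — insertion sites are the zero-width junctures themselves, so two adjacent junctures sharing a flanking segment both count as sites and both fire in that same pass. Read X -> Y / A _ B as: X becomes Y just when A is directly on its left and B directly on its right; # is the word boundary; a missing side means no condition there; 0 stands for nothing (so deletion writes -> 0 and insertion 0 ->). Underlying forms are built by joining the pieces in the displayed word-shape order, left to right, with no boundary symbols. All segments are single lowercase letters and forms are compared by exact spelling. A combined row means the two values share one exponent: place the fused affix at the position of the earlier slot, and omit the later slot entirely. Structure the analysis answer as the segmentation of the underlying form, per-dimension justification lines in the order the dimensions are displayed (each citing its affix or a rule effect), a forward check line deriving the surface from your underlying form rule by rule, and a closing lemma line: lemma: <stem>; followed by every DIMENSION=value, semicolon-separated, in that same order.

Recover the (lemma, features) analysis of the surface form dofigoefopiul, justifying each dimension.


underlying: dofgo-efo-pi-ul
RANK=ol - signalled by the affix -efo
CASE=ne - signalled by the affix -pi
GRD=ol - signalled by the affix -ul
check: dofgoefopiul -> dofgoefopiul -> dofigoefopiul
lemma: dofgo; RANK=ol; CASE=ne; GRD=ol


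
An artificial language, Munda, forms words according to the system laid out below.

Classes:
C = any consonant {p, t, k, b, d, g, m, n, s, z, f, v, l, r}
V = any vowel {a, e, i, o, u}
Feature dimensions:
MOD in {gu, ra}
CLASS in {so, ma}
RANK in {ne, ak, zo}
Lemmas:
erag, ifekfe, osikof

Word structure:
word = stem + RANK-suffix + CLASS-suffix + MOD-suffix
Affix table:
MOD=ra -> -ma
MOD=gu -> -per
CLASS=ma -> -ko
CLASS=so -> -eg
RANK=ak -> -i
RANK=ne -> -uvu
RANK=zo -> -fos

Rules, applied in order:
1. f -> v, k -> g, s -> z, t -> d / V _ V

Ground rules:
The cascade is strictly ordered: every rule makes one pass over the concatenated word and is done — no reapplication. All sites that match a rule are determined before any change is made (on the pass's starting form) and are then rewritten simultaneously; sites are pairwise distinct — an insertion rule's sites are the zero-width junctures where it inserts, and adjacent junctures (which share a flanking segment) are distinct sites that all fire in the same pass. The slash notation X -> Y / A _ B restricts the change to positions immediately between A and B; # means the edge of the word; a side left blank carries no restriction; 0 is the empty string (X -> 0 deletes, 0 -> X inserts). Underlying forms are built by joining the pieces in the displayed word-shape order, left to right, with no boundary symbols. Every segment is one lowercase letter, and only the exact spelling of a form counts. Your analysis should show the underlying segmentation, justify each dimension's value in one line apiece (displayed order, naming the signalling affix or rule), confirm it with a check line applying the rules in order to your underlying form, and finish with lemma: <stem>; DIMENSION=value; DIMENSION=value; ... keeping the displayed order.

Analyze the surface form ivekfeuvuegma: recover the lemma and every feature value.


underlying: ifekfe-uvu-eg-ma
MOD=ra - signalled by the affix -ma
CLASS=so - signalled by the affix -eg
RANK=ne - signalled by the affix -uvu
check: ifekfeuvuegma -> ivekfeuvuegma
lemma: ifekfe; MOD=ra; CLASS=so; RANK=ne


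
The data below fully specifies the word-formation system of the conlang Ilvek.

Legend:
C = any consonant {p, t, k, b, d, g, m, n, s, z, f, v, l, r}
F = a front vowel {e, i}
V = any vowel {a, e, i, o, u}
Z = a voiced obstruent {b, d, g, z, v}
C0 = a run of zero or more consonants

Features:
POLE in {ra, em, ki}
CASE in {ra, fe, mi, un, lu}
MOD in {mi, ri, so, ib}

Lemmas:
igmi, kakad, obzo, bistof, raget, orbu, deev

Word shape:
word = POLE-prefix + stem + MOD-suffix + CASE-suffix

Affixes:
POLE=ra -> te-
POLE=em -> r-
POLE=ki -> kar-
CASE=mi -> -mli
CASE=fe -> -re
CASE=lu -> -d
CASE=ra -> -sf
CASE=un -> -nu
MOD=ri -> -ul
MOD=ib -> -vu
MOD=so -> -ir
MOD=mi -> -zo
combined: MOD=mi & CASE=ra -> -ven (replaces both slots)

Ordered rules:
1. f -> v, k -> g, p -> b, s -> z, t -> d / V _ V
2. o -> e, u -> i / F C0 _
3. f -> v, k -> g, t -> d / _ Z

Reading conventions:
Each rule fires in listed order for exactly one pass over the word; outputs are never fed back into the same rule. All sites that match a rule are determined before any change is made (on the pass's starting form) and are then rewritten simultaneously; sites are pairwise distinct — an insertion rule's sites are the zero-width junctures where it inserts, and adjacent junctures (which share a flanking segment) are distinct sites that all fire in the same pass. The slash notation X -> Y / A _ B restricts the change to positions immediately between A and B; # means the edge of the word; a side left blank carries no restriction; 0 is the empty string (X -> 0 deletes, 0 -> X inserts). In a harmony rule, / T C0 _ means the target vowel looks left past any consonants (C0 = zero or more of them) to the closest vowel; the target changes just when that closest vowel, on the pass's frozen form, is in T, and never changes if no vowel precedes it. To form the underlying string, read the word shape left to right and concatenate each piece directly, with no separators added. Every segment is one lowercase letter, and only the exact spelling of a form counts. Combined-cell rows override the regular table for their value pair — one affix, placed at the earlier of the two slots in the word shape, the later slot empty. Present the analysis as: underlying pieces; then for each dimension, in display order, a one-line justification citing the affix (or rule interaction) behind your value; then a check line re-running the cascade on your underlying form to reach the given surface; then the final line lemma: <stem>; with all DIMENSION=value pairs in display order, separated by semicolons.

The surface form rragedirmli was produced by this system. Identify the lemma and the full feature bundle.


underlying: r-raget-ir-mli
POLE=em - signalled by the affix r-
CASE=mi - signalled by the affix -mli
MOD=so - signalled by the affix -ir
check: rragetirmli -> rragedirmli -> rragedirmli -> rragedirmli
lemma: raget; POLE=em; CASE=mi; MOD=so


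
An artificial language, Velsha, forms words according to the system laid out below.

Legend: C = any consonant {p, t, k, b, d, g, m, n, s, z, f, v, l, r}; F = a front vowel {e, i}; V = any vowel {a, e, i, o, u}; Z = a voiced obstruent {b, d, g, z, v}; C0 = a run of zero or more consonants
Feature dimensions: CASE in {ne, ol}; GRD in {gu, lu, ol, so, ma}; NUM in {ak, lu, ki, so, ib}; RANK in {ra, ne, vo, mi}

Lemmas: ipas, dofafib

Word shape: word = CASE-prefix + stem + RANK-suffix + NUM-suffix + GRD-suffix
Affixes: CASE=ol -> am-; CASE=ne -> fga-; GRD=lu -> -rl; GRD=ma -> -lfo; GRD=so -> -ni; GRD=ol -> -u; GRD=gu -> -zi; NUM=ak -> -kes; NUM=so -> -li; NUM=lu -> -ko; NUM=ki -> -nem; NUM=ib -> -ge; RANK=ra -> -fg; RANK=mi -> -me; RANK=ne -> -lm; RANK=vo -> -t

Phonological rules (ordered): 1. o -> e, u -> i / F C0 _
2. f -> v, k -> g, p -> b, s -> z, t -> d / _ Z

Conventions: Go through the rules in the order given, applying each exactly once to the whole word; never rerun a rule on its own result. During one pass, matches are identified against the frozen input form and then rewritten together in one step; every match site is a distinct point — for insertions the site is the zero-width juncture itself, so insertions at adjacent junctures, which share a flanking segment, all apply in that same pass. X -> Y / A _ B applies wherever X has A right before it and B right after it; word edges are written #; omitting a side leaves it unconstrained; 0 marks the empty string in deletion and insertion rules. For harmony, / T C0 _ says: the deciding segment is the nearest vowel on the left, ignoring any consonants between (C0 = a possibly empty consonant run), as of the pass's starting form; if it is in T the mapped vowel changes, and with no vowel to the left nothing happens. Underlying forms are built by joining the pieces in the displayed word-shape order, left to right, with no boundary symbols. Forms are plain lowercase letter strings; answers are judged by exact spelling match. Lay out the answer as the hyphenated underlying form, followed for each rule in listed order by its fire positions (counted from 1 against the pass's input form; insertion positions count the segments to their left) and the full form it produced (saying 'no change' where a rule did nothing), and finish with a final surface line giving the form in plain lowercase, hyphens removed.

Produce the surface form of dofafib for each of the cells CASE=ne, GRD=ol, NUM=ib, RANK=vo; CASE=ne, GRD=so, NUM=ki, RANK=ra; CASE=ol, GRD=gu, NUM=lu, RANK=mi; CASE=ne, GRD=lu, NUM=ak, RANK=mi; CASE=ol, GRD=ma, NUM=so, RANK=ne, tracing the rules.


cell CASE=ne, GRD=ol, NUM=ib, RANK=vo:
underlying: fga-dofafib-t-ge-u
1. o -> e, u -> i / F C0 _: fires at position(s) 14: fgadofafibtgei
2. f -> v, k -> g, p -> b, s -> z, t -> d / _ Z: fires at position(s) 1, 11: vgadofafibdgei
surface: vgadofafibdgei

cell CASE=ne, GRD=so, NUM=ki, RANK=ra:
underlying: fga-dofafib-fg-nem-ni
1. o -> e, u -> i / F C0 _: no change
2. f -> v, k -> g, p -> b, s -> z, t -> d / _ Z: fires at position(s) 1, 11: vgadofafibvgnemni
surface: vgadofafibvgnemni

cell CASE=ol, GRD=gu, NUM=lu, RANK=mi:
underlying: am-dofafib-me-ko-zi
1. o -> e, u -> i / F C0 _: fires at position(s) 13: amdofafibmekezi
2. f -> v, k -> g, p -> b, s -> z, t -> d / _ Z: no change
surface: amdofafibmekezi

cell CASE=ne, GRD=lu, NUM=ak, RANK=mi:
underlying: fga-dofafib-me-kes-rl
1. o -> e, u -> i / F C0 _: no change
2. f -> v, k -> g, p -> b, s -> z, t -> d / _ Z: fires at position(s) 1: vgadofafibmekesrl
surface: vgadofafibmekesrl

cell CASE=ol, GRD=ma, NUM=so, RANK=ne:
underlying: am-dofafib-lm-li-lfo
1. o -> e, u -> i / F C0 _: fires at position(s) 16: amdofafiblmlilfe
2. f -> v, k -> g, p -> b, s -> z, t -> d / _ Z: no change
surface: amdofafiblmlilfe


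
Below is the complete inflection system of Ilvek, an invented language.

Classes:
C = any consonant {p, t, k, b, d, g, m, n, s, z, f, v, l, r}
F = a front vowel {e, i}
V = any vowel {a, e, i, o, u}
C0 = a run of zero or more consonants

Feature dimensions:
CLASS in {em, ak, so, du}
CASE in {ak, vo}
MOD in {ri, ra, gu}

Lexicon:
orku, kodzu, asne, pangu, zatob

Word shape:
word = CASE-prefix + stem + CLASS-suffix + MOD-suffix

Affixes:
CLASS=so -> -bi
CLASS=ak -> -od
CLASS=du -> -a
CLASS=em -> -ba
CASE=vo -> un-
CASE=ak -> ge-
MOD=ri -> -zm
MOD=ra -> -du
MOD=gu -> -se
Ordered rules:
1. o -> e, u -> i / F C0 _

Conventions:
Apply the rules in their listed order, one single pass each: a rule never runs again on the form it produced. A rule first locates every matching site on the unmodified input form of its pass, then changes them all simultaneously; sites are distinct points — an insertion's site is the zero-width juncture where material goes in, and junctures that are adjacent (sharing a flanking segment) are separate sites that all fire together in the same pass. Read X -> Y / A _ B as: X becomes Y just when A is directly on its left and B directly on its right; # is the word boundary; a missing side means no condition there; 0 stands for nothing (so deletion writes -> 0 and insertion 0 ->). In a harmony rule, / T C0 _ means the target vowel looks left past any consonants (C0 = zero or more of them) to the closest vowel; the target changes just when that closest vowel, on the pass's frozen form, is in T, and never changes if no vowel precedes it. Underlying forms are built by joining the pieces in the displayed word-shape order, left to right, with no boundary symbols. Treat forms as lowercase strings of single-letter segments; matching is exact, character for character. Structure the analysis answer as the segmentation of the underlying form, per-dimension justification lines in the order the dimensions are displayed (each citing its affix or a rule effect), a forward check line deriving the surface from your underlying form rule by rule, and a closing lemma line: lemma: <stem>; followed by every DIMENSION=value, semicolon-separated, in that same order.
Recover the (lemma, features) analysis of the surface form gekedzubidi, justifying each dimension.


underlying: ge-kodzu-bi-du
CLASS=so - signalled by the affix -bi
CASE=ak - signalled by the affix ge-
MOD=ra - signalled by the affix -du
check: gekodzubidu -> gekedzubidi
lemma: kodzu; CLASS=so; CASE=ak; MOD=ra


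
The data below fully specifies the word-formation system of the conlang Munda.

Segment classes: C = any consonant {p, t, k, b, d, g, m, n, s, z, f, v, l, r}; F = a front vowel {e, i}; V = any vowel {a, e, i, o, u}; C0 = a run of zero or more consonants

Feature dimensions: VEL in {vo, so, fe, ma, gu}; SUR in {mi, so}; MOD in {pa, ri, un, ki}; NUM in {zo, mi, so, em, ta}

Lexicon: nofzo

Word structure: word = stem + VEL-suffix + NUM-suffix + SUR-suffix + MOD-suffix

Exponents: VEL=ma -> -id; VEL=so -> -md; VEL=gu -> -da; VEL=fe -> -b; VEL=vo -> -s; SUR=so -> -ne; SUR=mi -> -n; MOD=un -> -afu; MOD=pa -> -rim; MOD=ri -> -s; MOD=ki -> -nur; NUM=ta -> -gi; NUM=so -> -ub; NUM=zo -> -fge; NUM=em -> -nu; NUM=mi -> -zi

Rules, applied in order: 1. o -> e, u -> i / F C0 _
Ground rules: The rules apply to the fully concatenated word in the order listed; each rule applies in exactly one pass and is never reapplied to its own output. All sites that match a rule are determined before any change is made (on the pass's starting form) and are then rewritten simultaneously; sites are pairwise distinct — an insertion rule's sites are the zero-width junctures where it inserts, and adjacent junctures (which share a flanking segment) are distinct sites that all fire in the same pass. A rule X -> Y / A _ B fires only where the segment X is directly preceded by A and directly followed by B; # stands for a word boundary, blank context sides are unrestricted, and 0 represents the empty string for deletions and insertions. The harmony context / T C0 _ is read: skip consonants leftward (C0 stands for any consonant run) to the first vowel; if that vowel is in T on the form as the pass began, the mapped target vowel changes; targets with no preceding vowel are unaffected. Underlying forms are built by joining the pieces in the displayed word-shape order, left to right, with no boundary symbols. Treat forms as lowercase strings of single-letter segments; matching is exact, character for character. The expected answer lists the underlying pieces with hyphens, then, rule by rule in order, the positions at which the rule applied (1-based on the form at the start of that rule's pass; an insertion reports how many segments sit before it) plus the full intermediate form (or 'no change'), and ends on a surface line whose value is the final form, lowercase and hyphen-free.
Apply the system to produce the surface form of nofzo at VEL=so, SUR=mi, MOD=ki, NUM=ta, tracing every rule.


underlying: nofzo-md-gi-n-nur
1. o -> e, u -> i / F C0 _: fires at position(s) 12: nofzomdginnir
surface: nofzomdginnir


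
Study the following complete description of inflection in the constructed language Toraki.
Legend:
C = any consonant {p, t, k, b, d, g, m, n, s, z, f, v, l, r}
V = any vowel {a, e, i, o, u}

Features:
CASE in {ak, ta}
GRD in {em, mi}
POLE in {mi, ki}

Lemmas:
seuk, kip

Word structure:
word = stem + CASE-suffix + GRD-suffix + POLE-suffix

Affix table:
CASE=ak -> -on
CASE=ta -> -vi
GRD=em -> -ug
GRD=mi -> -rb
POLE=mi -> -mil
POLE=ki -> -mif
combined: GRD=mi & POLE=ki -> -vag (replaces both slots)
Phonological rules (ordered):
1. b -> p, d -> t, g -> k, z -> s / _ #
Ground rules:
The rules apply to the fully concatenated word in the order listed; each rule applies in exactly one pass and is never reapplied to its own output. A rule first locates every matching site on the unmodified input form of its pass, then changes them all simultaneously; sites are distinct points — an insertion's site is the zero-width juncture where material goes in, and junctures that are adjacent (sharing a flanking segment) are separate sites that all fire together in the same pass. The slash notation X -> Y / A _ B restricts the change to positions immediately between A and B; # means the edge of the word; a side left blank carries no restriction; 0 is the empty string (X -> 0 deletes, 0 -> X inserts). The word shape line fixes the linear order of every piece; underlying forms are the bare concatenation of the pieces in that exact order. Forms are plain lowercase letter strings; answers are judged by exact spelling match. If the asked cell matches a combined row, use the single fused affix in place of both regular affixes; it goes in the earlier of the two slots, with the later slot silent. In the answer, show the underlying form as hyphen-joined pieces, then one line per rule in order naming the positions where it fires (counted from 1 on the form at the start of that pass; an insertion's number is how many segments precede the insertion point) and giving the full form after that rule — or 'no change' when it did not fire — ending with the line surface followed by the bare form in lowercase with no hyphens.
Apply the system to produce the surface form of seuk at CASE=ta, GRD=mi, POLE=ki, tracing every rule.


underlying: seuk-vi-vag
1. b -> p, d -> t, g -> k, z -> s / _ #: fires at position(s) 9: seukvivak
surface: seukvivak
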